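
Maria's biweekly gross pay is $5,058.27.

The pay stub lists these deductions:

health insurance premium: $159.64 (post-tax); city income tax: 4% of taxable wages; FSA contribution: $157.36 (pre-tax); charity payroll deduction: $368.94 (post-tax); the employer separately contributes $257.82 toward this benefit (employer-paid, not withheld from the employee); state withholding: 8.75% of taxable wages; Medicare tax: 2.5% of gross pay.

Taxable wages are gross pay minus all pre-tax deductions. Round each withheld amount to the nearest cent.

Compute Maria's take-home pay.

FSA contribution: $157.36
Taxable wages = $5,058.27 − $157.36 = $4,900.91
State withholding: $4,900.91 × 0.0875 = $428.83
City income tax: $4,900.91 × 0.04 = $196.04
Medicare tax: $5,058.27 × 0.025 = $126.46
Charity payroll deduction: $368.94
Health insurance premium: $159.64
(Employer's $257.82 toward charity payroll deduction is not withheld from the employee.)
Total deductions = $157.36 + $428.83 + $196.04 + $126.46 + $368.94 + $159.64 = $1,437.27
Net pay = $5,058.27 − $1,437.27 = $3,621.00

$3,621.00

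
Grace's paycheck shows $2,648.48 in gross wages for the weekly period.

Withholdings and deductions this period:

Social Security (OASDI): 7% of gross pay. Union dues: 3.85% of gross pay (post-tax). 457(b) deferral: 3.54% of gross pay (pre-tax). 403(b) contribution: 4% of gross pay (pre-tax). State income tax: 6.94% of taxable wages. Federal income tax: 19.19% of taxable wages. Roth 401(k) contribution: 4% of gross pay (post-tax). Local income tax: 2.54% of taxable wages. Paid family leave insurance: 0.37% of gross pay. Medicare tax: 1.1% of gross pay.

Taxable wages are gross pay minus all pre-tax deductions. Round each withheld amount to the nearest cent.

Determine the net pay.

$1,314.48

457(b) deferral: $2,648.48 × 0.0354 = $93.76
403(b) contribution: $2,648.48 × 0.04 = $105.94
Pre-tax total = $93.76 + $105.94 = $199.70
Taxable wages = $2,648.48 − $199.70 = $2,448.78
Federal income tax: $2,448.78 × 0.1919 = $469.92
State income tax: $2,448.78 × 0.0694 = $169.95
Local income tax: $2,448.78 × 0.0254 = $62.20
Social Security (OASDI): $2,648.48 × 0.07 = $185.39
Paid family leave insurance: $2,648.48 × 0.0037 = $9.80
Medicare tax: $2,648.48 × 0.011 = $29.13
Roth 401(k) contribution: $2,648.48 × 0.04 = $105.94
Union dues: $2,648.48 × 0.0385 = $101.97
Total deductions = $93.76 + $105.94 + $469.92 + $169.95 + $62.20 + $185.39 + $9.80 + $29.13 + $105.94 + $101.97 = $1,334.00
Net pay = $2,648.48 − $1,334.00 = $1,314.48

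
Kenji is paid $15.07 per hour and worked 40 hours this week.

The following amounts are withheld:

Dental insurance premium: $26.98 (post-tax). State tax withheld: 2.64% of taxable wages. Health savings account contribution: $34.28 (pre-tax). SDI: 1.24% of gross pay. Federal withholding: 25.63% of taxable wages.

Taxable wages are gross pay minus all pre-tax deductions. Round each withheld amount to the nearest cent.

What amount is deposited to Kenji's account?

$373.35

Gross pay: 40 × $15.07 = $602.80
Health savings account contribution: $34.28
Taxable wages = $602.80 − $34.28 = $568.52
Federal withholding: $568.52 × 0.2563 = $145.71
State tax withheld: $568.52 × 0.0264 = $15.01
SDI: $602.80 × 0.0124 = $7.47
Dental insurance premium: $26.98
Total deductions = $34.28 + $145.71 + $15.01 + $7.47 + $26.98 = $229.45
Net pay = $602.80 − $229.45 = $373.35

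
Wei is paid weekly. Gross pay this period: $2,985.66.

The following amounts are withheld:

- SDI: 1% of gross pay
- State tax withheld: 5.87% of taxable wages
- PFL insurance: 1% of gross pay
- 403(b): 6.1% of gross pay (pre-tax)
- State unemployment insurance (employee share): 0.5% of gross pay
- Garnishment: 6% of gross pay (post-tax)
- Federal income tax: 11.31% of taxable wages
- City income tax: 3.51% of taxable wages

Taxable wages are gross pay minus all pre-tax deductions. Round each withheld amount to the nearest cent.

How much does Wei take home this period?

$1,969.69

403(b): $2,985.66 × 0.061 = $182.13
Taxable wages = $2,985.66 − $182.13 = $2,803.53
State tax withheld: $2,803.53 × 0.0587 = $164.57
City income tax: $2,803.53 × 0.0351 = $98.40
Federal income tax: $2,803.53 × 0.1131 = $317.08
SDI: $2,985.66 × 0.01 = $29.86
PFL insurance: $2,985.66 × 0.01 = $29.86
State unemployment insurance (employee share): $2,985.66 × 0.005 = $14.93
Garnishment: $2,985.66 × 0.06 = $179.14
Total deductions = $182.13 + $164.57 + $98.40 + $317.08 + $29.86 + $29.86 + $14.93 + $179.14 = $1,015.97
Net pay = $2,985.66 − $1,015.97 = $1,969.69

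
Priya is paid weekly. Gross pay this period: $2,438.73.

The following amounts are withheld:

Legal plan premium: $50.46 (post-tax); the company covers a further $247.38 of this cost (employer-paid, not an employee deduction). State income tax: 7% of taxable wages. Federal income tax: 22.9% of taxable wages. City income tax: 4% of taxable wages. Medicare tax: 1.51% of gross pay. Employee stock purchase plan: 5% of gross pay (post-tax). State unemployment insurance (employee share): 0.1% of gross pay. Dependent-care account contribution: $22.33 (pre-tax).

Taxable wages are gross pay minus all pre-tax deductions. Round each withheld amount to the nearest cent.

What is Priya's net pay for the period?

Dependent-care account contribution: $22.33
Taxable wages = $2,438.73 − $22.33 = $2,416.40
Federal income tax: $2,416.40 × 0.229 = $553.36
City income tax: $2,416.40 × 0.04 = $96.66
State income tax: $2,416.40 × 0.07 = $169.15
State unemployment insurance (employee share): $2,438.73 × 0.001 = $2.44
Medicare tax: $2,438.73 × 0.0151 = $36.82
Employee stock purchase plan: $2,438.73 × 0.05 = $121.94
Legal plan premium: $50.46
(Employer's $247.38 toward legal plan premium is not withheld from the employee.)
Total deductions = $22.33 + $553.36 + $96.66 + $169.15 + $2.44 + $36.82 + $121.94 + $50.46 = $1,053.16
Net pay = $2,438.73 − $1,053.16 = $1,385.57

$1,385.57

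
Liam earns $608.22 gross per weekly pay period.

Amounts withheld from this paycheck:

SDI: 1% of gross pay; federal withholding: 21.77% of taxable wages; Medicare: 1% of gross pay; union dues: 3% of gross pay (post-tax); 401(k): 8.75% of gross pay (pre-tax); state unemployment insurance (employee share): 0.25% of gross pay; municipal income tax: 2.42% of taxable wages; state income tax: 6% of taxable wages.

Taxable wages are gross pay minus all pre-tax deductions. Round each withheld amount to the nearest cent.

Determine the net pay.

$355.52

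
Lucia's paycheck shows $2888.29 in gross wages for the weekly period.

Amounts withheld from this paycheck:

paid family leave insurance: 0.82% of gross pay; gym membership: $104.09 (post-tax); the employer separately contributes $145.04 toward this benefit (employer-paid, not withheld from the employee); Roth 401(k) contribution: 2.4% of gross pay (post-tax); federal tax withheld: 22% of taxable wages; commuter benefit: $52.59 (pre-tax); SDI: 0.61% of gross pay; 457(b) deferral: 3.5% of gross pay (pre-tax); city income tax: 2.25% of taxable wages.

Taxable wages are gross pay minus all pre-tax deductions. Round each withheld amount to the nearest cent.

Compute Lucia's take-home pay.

$1856.76

457(b) deferral: $2888.29 × 0.035 = $101.09
Commuter benefit: $52.59
Pre-tax total = $101.09 + $52.59 = $153.68
Taxable wages = $2888.29 − $153.68 = $2734.61
Federal tax withheld: $2734.61 × 0.22 = $601.61
City income tax: $2734.61 × 0.0225 = $61.53
SDI: $2888.29 × 0.0061 = $17.62
Paid family leave insurance: $2888.29 × 0.0082 = $23.68
Roth 401(k) contribution: $2888.29 × 0.024 = $69.32
Gym membership: $104.09
(Employer's $145.04 toward gym membership is not withheld from the employee.)
Total deductions = $101.09 + $52.59 + $601.61 + $61.53 + $17.62 + $23.68 + $69.32 + $104.09 = $1031.53
Net pay = $2888.29 − $1031.53 = $1856.76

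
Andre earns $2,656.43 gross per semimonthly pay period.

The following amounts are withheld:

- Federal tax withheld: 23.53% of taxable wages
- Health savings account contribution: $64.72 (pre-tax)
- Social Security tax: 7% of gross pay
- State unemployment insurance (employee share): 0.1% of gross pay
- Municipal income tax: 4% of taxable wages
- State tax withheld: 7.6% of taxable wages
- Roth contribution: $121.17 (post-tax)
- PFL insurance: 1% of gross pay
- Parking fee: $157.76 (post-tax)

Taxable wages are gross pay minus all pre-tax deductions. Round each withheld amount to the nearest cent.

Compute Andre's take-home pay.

Health savings account contribution: $64.72
Taxable wages = $2,656.43 − $64.72 = $2,591.71
Municipal income tax: $2,591.71 × 0.04 = $103.67
Federal tax withheld: $2,591.71 × 0.2353 = $609.83
State tax withheld: $2,591.71 × 0.076 = $196.97
State unemployment insurance (employee share): $2,656.43 × 0.001 = $2.66
Social Security tax: $2,656.43 × 0.07 = $185.95
PFL insurance: $2,656.43 × 0.01 = $26.56
Roth contribution: $121.17
Parking fee: $157.76
Total deductions = $64.72 + $103.67 + $609.83 + $196.97 + $2.66 + $185.95 + $26.56 + $121.17 + $157.76 = $1,469.29
Net pay = $2,656.43 − $1,469.29 = $1,187.14

$1,187.14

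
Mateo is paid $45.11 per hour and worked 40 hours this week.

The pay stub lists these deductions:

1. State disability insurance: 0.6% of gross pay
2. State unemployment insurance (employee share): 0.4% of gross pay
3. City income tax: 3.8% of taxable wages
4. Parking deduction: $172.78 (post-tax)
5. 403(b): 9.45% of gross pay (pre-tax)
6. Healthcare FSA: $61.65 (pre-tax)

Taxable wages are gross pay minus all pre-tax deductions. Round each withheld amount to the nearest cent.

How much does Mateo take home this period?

Gross pay: 40 × $45.11 = $1,804.40
403(b): $1,804.40 × 0.0945 = $170.52
Healthcare FSA: $61.65
Pre-tax total = $170.52 + $61.65 = $232.17
Taxable wages = $1,804.40 − $232.17 = $1,572.23
City income tax: $1,572.23 × 0.038 = $59.74
State disability insurance: $1,804.40 × 0.006 = $10.83
State unemployment insurance (employee share): $1,804.40 × 0.004 = $7.22
Parking deduction: $172.78
Total deductions = $170.52 + $61.65 + $59.74 + $10.83 + $7.22 + $172.78 = $482.74
Net pay = $1,804.40 − $482.74 = $1,321.66

$1,321.66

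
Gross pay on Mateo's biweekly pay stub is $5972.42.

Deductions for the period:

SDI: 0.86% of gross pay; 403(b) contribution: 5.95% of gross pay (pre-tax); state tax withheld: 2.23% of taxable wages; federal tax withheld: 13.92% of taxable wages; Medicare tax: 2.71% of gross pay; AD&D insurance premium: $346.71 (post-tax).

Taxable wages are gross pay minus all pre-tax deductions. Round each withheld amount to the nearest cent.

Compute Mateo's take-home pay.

$4149.99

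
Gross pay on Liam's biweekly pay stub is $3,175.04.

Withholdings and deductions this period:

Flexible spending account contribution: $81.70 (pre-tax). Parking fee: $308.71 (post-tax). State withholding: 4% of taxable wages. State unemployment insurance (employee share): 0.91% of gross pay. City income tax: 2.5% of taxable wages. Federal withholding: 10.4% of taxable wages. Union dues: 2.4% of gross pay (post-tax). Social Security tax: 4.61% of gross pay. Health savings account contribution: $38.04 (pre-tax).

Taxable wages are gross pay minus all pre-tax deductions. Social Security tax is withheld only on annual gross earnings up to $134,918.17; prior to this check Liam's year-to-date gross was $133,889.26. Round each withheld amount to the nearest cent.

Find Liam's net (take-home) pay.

$2,077.73

Health savings account contribution: $38.04
Flexible spending account contribution: $81.70
Pre-tax total = $38.04 + $81.70 = $119.74
Taxable wages = $3,175.04 − $119.74 = $3,055.30
State withholding: $3,055.30 × 0.04 = $122.21
Federal withholding: $3,055.30 × 0.104 = $317.75
City income tax: $3,055.30 × 0.025 = $76.38
Social Security tax: only $134,918.17 − $133,889.26 = $1,028.91 of this check is subject → $1,028.91 × 0.0461 = $47.43
State unemployment insurance (employee share): $3,175.04 × 0.0091 = $28.89
Parking fee: $308.71
Union dues: $3,175.04 × 0.024 = $76.20
Total deductions = $38.04 + $81.70 + $122.21 + $317.75 + $76.38 + $47.43 + $28.89 + $308.71 + $76.20 = $1,097.31
Net pay = $3,175.04 − $1,097.31 = $2,077.73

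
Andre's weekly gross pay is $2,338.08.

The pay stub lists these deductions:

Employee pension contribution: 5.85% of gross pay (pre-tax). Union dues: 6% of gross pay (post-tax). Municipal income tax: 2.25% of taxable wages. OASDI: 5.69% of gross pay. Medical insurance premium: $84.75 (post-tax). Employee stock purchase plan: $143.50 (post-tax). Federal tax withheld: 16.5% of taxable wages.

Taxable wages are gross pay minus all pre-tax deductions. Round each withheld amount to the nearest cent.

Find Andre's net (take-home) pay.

Employee pension contribution: $2,338.08 × 0.0585 = $136.78
Taxable wages = $2,338.08 − $136.78 = $2,201.30
Federal tax withheld: $2,201.30 × 0.165 = $363.21
Municipal income tax: $2,201.30 × 0.0225 = $49.53
OASDI: $2,338.08 × 0.0569 = $133.04
Union dues: $2,338.08 × 0.06 = $140.28
Employee stock purchase plan: $143.50
Medical insurance premium: $84.75
Total deductions = $136.78 + $363.21 + $49.53 + $133.04 + $140.28 + $143.50 + $84.75 = $1,051.09
Net pay = $2,338.08 − $1,051.09 = $1,286.99

$1,286.99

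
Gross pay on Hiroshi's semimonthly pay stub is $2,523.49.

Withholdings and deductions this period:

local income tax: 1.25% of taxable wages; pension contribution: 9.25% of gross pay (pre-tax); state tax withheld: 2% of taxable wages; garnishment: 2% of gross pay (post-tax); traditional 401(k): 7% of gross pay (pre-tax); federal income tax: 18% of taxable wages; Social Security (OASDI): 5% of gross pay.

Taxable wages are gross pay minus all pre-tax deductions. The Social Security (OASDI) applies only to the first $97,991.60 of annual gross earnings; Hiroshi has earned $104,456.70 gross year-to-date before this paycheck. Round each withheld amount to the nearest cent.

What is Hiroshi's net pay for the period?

$1,613.85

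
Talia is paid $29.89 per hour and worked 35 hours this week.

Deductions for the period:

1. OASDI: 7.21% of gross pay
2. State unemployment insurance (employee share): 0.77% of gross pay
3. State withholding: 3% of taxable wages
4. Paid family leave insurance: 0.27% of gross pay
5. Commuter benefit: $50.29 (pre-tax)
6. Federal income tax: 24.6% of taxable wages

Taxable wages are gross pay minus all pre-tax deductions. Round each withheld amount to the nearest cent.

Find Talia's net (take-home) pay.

$634.69

Gross pay: 35 × $29.89 = $1,046.15
Commuter benefit: $50.29
Taxable wages = $1,046.15 − $50.29 = $995.86
State withholding: $995.86 × 0.03 = $29.88
Federal income tax: $995.86 × 0.246 = $244.98
Paid family leave insurance: $1,046.15 × 0.0027 = $2.82
State unemployment insurance (employee share): $1,046.15 × 0.0077 = $8.06
OASDI: $1,046.15 × 0.0721 = $75.43
Total deductions = $50.29 + $29.88 + $244.98 + $2.82 + $8.06 + $75.43 = $411.46
Net pay = $1,046.15 − $411.46 = $634.69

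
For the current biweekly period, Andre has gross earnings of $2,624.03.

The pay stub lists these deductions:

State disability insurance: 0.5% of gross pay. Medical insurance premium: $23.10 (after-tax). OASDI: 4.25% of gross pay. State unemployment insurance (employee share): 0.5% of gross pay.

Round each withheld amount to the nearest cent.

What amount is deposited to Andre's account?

State unemployment insurance (employee share): $2,624.03 × 0.005 = $13.12
State disability insurance: $2,624.03 × 0.005 = $13.12
OASDI: $2,624.03 × 0.0425 = $111.52
Medical insurance premium: $23.10
Total deductions = $13.12 + $13.12 + $111.52 + $23.10 = $160.86
Net pay = $2,624.03 − $160.86 = $2,463.17

$2,463.17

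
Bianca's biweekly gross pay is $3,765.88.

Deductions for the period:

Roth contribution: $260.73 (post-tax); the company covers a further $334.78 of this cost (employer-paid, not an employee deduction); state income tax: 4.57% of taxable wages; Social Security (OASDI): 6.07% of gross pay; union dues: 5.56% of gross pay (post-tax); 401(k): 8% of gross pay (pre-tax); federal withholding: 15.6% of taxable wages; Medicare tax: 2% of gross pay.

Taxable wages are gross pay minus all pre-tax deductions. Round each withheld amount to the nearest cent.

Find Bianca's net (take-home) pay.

401(k): $3,765.88 × 0.08 = $301.27
Taxable wages = $3,765.88 − $301.27 = $3,464.61
Federal withholding: $3,464.61 × 0.156 = $540.48
State income tax: $3,464.61 × 0.0457 = $158.33
Medicare tax: $3,765.88 × 0.02 = $75.32
Social Security (OASDI): $3,765.88 × 0.0607 = $228.59
Union dues: $3,765.88 × 0.0556 = $209.38
Roth contribution: $260.73
(Employer's $334.78 toward Roth contribution is not withheld from the employee.)
Total deductions = $301.27 + $540.48 + $158.33 + $75.32 + $228.59 + $209.38 + $260.73 = $1,774.10
Net pay = $3,765.88 − $1,774.10 = $1,991.78

$1,991.78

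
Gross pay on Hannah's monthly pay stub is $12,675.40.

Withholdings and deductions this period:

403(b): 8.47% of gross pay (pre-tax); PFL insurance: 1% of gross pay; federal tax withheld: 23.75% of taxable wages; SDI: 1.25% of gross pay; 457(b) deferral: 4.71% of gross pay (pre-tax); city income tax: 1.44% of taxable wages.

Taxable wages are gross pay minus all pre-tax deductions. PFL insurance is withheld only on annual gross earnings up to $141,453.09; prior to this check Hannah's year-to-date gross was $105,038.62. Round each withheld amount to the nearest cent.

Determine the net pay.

$7,947.48

457(b) deferral: $12,675.40 × 0.0471 = $597.01
403(b): $12,675.40 × 0.0847 = $1,073.61
Pre-tax total = $597.01 + $1,073.61 = $1,670.62
Taxable wages = $12,675.40 − $1,670.62 = $11,004.78
City income tax: $11,004.78 × 0.0144 = $158.47
Federal tax withheld: $11,004.78 × 0.2375 = $2,613.64
SDI: $12,675.40 × 0.0125 = $158.44
PFL insurance: cap not yet reached, full $12,675.40 is subject → $12,675.40 × 0.01 = $126.75
Total deductions = $597.01 + $1,073.61 + $158.47 + $2,613.64 + $158.44 + $126.75 = $4,727.92
Net pay = $12,675.40 − $4,727.92 = $7,947.48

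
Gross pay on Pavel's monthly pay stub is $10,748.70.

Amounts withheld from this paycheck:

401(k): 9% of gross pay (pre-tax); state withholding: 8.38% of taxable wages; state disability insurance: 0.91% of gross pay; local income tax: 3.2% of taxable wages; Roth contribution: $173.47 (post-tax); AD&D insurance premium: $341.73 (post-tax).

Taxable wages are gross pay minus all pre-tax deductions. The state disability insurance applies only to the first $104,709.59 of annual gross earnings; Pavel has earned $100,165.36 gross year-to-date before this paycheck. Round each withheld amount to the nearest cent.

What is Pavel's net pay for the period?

$8,092.10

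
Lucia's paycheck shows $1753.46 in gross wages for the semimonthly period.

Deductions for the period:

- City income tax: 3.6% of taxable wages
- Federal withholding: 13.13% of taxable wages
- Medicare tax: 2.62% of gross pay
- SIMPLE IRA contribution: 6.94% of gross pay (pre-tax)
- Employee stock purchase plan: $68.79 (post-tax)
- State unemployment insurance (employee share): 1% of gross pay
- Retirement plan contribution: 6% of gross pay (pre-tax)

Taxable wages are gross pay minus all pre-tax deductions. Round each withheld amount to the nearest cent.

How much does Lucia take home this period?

SIMPLE IRA contribution: $1753.46 × 0.0694 = $121.69
Retirement plan contribution: $1753.46 × 0.06 = $105.21
Pre-tax total = $121.69 + $105.21 = $226.90
Taxable wages = $1753.46 − $226.90 = $1526.56
City income tax: $1526.56 × 0.036 = $54.96
Federal withholding: $1526.56 × 0.1313 = $200.44
State unemployment insurance (employee share): $1753.46 × 0.01 = $17.53
Medicare tax: $1753.46 × 0.0262 = $45.94
Employee stock purchase plan: $68.79
Total deductions = $121.69 + $105.21 + $54.96 + $200.44 + $17.53 + $45.94 + $68.79 = $614.56
Net pay = $1753.46 − $614.56 = $1138.90

$1138.90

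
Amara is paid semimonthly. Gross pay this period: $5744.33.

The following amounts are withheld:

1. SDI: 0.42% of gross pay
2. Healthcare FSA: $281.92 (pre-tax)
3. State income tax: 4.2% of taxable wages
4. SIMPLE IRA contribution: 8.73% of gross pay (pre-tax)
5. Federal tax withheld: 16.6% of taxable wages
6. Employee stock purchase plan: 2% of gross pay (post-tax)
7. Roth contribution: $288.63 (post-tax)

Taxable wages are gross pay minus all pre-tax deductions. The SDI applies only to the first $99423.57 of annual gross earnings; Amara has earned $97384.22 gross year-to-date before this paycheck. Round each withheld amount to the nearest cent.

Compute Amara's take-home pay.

$3516.97

Healthcare FSA: $281.92
SIMPLE IRA contribution: $5744.33 × 0.0873 = $501.48
Pre-tax total = $281.92 + $501.48 = $783.40
Taxable wages = $5744.33 − $783.40 = $4960.93
Federal tax withheld: $4960.93 × 0.166 = $823.51
State income tax: $4960.93 × 0.042 = $208.36
SDI: only $99423.57 − $97384.22 = $2039.35 of this check is subject → $2039.35 × 0.0042 = $8.57
Roth contribution: $288.63
Employee stock purchase plan: $5744.33 × 0.02 = $114.89
Total deductions = $281.92 + $501.48 + $823.51 + $208.36 + $8.57 + $288.63 + $114.89 = $2227.36
Net pay = $5744.33 − $2227.36 = $3516.97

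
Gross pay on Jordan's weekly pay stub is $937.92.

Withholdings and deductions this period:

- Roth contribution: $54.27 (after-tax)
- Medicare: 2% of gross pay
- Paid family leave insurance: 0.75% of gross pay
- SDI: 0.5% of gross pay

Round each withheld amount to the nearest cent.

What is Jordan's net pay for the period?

Medicare: $937.92 × 0.02 = $18.76
Paid family leave insurance: $937.92 × 0.0075 = $7.03
SDI: $937.92 × 0.005 = $4.69
Roth contribution: $54.27
Total deductions = $18.76 + $7.03 + $4.69 + $54.27 = $84.75
Net pay = $937.92 − $84.75 = $853.17

$853.17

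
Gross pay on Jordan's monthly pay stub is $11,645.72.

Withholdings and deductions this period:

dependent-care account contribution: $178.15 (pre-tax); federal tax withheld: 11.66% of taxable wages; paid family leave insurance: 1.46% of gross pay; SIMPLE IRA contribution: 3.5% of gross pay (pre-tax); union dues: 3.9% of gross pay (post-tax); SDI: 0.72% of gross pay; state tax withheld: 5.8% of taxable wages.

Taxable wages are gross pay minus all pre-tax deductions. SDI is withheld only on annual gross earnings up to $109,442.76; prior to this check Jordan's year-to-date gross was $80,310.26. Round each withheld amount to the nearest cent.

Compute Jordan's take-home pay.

SIMPLE IRA contribution: $11,645.72 × 0.035 = $407.60
Dependent-care account contribution: $178.15
Pre-tax total = $407.60 + $178.15 = $585.75
Taxable wages = $11,645.72 − $585.75 = $11,059.97
Federal tax withheld: $11,059.97 × 0.1166 = $1,289.59
State tax withheld: $11,059.97 × 0.058 = $641.48
Paid family leave insurance: $11,645.72 × 0.0146 = $170.03
SDI: cap not yet reached, full $11,645.72 is subject → $11,645.72 × 0.0072 = $83.85
Union dues: $11,645.72 × 0.039 = $454.18
Total deductions = $407.60 + $178.15 + $1,289.59 + $641.48 + $170.03 + $83.85 + $454.18 = $3,224.88
Net pay = $11,645.72 − $3,224.88 = $8,420.84

$8,420.84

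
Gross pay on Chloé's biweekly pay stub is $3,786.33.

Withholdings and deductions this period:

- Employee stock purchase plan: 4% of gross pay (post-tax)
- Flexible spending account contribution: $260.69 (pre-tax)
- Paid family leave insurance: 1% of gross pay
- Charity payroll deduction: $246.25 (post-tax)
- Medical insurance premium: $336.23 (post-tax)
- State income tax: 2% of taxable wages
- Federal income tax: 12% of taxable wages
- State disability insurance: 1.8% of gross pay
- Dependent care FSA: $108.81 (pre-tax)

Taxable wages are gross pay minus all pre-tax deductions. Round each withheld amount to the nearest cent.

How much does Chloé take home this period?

$2,098.53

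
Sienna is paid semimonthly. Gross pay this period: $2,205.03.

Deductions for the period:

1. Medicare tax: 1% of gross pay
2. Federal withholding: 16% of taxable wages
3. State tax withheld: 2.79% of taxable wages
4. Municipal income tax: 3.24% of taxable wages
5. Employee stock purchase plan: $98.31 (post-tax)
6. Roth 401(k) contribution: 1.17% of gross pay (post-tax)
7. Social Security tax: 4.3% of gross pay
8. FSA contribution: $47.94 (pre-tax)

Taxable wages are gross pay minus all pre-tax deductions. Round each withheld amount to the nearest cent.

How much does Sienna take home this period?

FSA contribution: $47.94
Taxable wages = $2,205.03 − $47.94 = $2,157.09
Federal withholding: $2,157.09 × 0.16 = $345.13
State tax withheld: $2,157.09 × 0.0279 = $60.18
Municipal income tax: $2,157.09 × 0.0324 = $69.89
Medicare tax: $2,205.03 × 0.01 = $22.05
Social Security tax: $2,205.03 × 0.043 = $94.82
Employee stock purchase plan: $98.31
Roth 401(k) contribution: $2,205.03 × 0.0117 = $25.80
Total deductions = $47.94 + $345.13 + $60.18 + $69.89 + $22.05 + $94.82 + $98.31 + $25.80 = $764.12
Net pay = $2,205.03 − $764.12 = $1,440.91

$1,440.91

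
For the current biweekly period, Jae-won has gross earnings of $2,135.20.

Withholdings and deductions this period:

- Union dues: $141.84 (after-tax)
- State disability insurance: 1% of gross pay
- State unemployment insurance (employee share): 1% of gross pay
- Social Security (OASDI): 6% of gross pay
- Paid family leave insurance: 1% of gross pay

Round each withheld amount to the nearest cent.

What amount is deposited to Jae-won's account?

$1,801.20

State unemployment insurance (employee share): $2,135.20 × 0.01 = $21.35
Paid family leave insurance: $2,135.20 × 0.01 = $21.35
State disability insurance: $2,135.20 × 0.01 = $21.35
Social Security (OASDI): $2,135.20 × 0.06 = $128.11
Union dues: $141.84
Total deductions = $21.35 + $21.35 + $21.35 + $128.11 + $141.84 = $334.00
Net pay = $2,135.20 − $334.00 = $1,801.20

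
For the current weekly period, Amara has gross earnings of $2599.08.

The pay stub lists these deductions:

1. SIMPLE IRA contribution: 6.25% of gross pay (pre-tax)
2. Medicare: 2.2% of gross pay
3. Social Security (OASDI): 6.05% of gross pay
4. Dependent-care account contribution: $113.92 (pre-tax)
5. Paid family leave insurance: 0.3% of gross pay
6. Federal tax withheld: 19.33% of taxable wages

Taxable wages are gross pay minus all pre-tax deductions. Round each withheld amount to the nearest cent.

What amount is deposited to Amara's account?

$1651.52

SIMPLE IRA contribution: $2599.08 × 0.0625 = $162.44
Dependent-care account contribution: $113.92
Pre-tax total = $162.44 + $113.92 = $276.36
Taxable wages = $2599.08 − $276.36 = $2322.72
Federal tax withheld: $2322.72 × 0.1933 = $448.98
Social Security (OASDI): $2599.08 × 0.0605 = $157.24
Medicare: $2599.08 × 0.022 = $57.18
Paid family leave insurance: $2599.08 × 0.003 = $7.80
Total deductions = $162.44 + $113.92 + $448.98 + $157.24 + $57.18 + $7.80 = $947.56
Net pay = $2599.08 − $947.56 = $1651.52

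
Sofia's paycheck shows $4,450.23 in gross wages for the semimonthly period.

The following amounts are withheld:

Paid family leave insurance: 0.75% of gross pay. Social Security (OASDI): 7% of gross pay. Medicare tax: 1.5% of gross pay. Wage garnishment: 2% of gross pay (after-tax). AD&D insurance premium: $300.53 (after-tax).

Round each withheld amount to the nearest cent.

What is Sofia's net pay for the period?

$3,649.05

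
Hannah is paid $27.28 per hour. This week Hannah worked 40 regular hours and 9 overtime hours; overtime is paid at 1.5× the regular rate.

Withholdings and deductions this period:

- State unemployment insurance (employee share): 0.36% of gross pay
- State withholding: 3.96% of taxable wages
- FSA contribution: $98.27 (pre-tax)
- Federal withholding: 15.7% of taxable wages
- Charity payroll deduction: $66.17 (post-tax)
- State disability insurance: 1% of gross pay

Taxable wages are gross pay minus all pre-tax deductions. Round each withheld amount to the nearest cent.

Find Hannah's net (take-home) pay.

Regular pay: 40 × $27.28 = $1,091.20
Overtime pay: 9 × $27.28 × 1.5 = $368.28
Gross pay = $1,091.20 + $368.28 = $1,459.48
FSA contribution: $98.27
Taxable wages = $1,459.48 − $98.27 = $1,361.21
Federal withholding: $1,361.21 × 0.157 = $213.71
State withholding: $1,361.21 × 0.0396 = $53.90
State disability insurance: $1,459.48 × 0.01 = $14.59
State unemployment insurance (employee share): $1,459.48 × 0.0036 = $5.25
Charity payroll deduction: $66.17
Total deductions = $98.27 + $213.71 + $53.90 + $14.59 + $5.25 + $66.17 = $451.89
Net pay = $1,459.48 − $451.89 = $1,007.59

$1,007.59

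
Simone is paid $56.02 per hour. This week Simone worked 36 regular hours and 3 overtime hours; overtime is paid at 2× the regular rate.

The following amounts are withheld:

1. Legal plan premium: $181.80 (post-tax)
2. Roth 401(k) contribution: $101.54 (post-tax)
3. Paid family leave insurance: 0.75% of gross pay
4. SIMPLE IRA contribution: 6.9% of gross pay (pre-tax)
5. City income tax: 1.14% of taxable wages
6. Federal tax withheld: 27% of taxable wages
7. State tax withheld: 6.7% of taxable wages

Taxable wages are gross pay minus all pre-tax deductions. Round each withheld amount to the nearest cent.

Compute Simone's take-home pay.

$1,126.34

Regular pay: 36 × $56.02 = $2,016.72
Overtime pay: 3 × $56.02 × 2 = $336.12
Gross pay = $2,016.72 + $336.12 = $2,352.84
SIMPLE IRA contribution: $2,352.84 × 0.069 = $162.35
Taxable wages = $2,352.84 − $162.35 = $2,190.49
State tax withheld: $2,190.49 × 0.067 = $146.76
City income tax: $2,190.49 × 0.0114 = $24.97
Federal tax withheld: $2,190.49 × 0.27 = $591.43
Paid family leave insurance: $2,352.84 × 0.0075 = $17.65
Roth 401(k) contribution: $101.54
Legal plan premium: $181.80
Total deductions = $162.35 + $146.76 + $24.97 + $591.43 + $17.65 + $101.54 + $181.80 = $1,226.50
Net pay = $2,352.84 − $1,226.50 = $1,126.34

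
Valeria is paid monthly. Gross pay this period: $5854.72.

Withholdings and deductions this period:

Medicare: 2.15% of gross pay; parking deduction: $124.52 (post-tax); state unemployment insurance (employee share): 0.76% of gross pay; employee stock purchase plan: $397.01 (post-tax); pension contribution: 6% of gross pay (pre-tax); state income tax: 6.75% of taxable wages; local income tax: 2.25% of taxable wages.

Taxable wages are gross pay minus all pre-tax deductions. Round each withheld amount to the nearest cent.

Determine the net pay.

Pension contribution: $5854.72 × 0.06 = $351.28
Taxable wages = $5854.72 − $351.28 = $5503.44
State income tax: $5503.44 × 0.0675 = $371.48
Local income tax: $5503.44 × 0.0225 = $123.83
State unemployment insurance (employee share): $5854.72 × 0.0076 = $44.50
Medicare: $5854.72 × 0.0215 = $125.88
Employee stock purchase plan: $397.01
Parking deduction: $124.52
Total deductions = $351.28 + $371.48 + $123.83 + $44.50 + $125.88 + $397.01 + $124.52 = $1538.50
Net pay = $5854.72 − $1538.50 = $4316.22

$4316.22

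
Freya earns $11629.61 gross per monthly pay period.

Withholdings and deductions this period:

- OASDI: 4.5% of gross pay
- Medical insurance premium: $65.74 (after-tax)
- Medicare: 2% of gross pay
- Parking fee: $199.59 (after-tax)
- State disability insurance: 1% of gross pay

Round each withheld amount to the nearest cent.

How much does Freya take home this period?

$10492.06

State disability insurance: $11629.61 × 0.01 = $116.30
Medicare: $11629.61 × 0.02 = $232.59
OASDI: $11629.61 × 0.045 = $523.33
Medical insurance premium: $65.74
Parking fee: $199.59
Total deductions = $116.30 + $232.59 + $523.33 + $65.74 + $199.59 = $1137.55
Net pay = $11629.61 − $1137.55 = $10492.06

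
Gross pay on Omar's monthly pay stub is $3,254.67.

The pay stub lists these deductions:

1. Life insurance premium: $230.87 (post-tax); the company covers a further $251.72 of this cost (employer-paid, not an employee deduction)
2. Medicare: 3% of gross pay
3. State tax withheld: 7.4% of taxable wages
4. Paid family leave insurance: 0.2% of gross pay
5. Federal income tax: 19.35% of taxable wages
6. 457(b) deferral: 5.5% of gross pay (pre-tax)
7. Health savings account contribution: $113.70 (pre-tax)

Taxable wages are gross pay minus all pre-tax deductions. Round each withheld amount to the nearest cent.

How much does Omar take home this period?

$1,834.61

Health savings account contribution: $113.70
457(b) deferral: $3,254.67 × 0.055 = $179.01
Pre-tax total = $113.70 + $179.01 = $292.71
Taxable wages = $3,254.67 − $292.71 = $2,961.96
State tax withheld: $2,961.96 × 0.074 = $219.19
Federal income tax: $2,961.96 × 0.1935 = $573.14
Paid family leave insurance: $3,254.67 × 0.002 = $6.51
Medicare: $3,254.67 × 0.03 = $97.64
Life insurance premium: $230.87
(Employer's $251.72 toward life insurance premium is not withheld from the employee.)
Total deductions = $113.70 + $179.01 + $219.19 + $573.14 + $6.51 + $97.64 + $230.87 = $1,420.06
Net pay = $3,254.67 − $1,420.06 = $1,834.61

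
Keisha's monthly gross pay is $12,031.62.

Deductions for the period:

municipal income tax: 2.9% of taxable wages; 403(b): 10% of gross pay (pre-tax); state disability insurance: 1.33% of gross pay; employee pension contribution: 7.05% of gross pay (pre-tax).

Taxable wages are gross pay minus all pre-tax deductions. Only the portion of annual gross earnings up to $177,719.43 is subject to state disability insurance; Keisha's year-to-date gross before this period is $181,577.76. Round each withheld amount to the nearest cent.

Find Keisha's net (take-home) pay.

$9,690.80

403(b): $12,031.62 × 0.1 = $1,203.16
Employee pension contribution: $12,031.62 × 0.0705 = $848.23
Pre-tax total = $1,203.16 + $848.23 = $2,051.39
Taxable wages = $12,031.62 − $2,051.39 = $9,980.23
Municipal income tax: $9,980.23 × 0.029 = $289.43
State disability insurance: annual cap $177,719.43 already reached (YTD $181,577.76), so $0.00
Total deductions = $1,203.16 + $848.23 + $289.43 + $0.00 = $2,340.82
Net pay = $12,031.62 − $2,340.82 = $9,690.80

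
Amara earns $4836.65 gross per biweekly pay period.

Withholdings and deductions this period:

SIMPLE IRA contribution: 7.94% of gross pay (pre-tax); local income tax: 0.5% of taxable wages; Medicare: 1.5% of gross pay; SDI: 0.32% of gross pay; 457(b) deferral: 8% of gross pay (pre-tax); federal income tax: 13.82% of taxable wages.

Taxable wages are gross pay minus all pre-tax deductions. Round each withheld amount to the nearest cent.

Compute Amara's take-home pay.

SIMPLE IRA contribution: $4836.65 × 0.0794 = $384.03
457(b) deferral: $4836.65 × 0.08 = $386.93
Pre-tax total = $384.03 + $386.93 = $770.96
Taxable wages = $4836.65 − $770.96 = $4065.69
Federal income tax: $4065.69 × 0.1382 = $561.88
Local income tax: $4065.69 × 0.005 = $20.33
SDI: $4836.65 × 0.0032 = $15.48
Medicare: $4836.65 × 0.015 = $72.55
Total deductions = $384.03 + $386.93 + $561.88 + $20.33 + $15.48 + $72.55 = $1441.20
Net pay = $4836.65 − $1441.20 = $3395.45

$3395.45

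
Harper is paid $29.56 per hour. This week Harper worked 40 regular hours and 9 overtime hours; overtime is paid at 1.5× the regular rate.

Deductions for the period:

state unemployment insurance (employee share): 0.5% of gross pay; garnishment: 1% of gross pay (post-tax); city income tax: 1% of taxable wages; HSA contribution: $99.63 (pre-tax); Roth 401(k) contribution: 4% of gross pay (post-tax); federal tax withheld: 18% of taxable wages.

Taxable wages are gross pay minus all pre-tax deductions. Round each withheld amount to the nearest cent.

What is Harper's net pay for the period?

Regular pay: 40 × $29.56 = $1,182.40
Overtime pay: 9 × $29.56 × 1.5 = $399.06
Gross pay = $1,182.40 + $399.06 = $1,581.46
HSA contribution: $99.63
Taxable wages = $1,581.46 − $99.63 = $1,481.83
Federal tax withheld: $1,481.83 × 0.18 = $266.73
City income tax: $1,481.83 × 0.01 = $14.82
State unemployment insurance (employee share): $1,581.46 × 0.005 = $7.91
Roth 401(k) contribution: $1,581.46 × 0.04 = $63.26
Garnishment: $1,581.46 × 0.01 = $15.81
Total deductions = $99.63 + $266.73 + $14.82 + $7.91 + $63.26 + $15.81 = $468.16
Net pay = $1,581.46 − $468.16 = $1,113.30

$1,113.30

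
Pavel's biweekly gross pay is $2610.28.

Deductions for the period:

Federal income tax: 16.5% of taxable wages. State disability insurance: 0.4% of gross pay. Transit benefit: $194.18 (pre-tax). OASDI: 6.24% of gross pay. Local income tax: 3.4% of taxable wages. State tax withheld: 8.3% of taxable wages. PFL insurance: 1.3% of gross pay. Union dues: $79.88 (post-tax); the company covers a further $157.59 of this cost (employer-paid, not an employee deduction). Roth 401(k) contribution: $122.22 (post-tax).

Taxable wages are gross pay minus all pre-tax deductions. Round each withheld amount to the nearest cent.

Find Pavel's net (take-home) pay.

$1325.40

Transit benefit: $194.18
Taxable wages = $2610.28 − $194.18 = $2416.10
Federal income tax: $2416.10 × 0.165 = $398.66
State tax withheld: $2416.10 × 0.083 = $200.54
Local income tax: $2416.10 × 0.034 = $82.15
OASDI: $2610.28 × 0.0624 = $162.88
PFL insurance: $2610.28 × 0.013 = $33.93
State disability insurance: $2610.28 × 0.004 = $10.44
Roth 401(k) contribution: $122.22
Union dues: $79.88
(Employer's $157.59 toward union dues is not withheld from the employee.)
Total deductions = $194.18 + $398.66 + $200.54 + $82.15 + $162.88 + $33.93 + $10.44 + $122.22 + $79.88 = $1284.88
Net pay = $2610.28 − $1284.88 = $1325.40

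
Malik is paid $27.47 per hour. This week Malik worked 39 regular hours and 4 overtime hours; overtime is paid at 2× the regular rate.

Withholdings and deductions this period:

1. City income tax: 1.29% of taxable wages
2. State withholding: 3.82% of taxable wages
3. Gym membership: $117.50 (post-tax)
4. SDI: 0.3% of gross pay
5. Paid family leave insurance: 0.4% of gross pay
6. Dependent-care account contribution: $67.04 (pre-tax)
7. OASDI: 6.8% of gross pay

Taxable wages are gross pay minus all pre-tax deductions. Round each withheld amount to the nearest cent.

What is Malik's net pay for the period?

$947.18

Regular pay: 39 × $27.47 = $1,071.33
Overtime pay: 4 × $27.47 × 2 = $219.76
Gross pay = $1,071.33 + $219.76 = $1,291.09
Dependent-care account contribution: $67.04
Taxable wages = $1,291.09 − $67.04 = $1,224.05
State withholding: $1,224.05 × 0.0382 = $46.76
City income tax: $1,224.05 × 0.0129 = $15.79
OASDI: $1,291.09 × 0.068 = $87.79
SDI: $1,291.09 × 0.003 = $3.87
Paid family leave insurance: $1,291.09 × 0.004 = $5.16
Gym membership: $117.50
Total deductions = $67.04 + $46.76 + $15.79 + $87.79 + $3.87 + $5.16 + $117.50 = $343.91
Net pay = $1,291.09 − $343.91 = $947.18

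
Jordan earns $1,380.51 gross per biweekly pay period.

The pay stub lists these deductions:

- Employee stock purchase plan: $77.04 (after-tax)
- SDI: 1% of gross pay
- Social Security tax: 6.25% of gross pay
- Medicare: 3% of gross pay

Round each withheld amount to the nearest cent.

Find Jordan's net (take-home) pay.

$1,161.96

Social Security tax: $1,380.51 × 0.0625 = $86.28
Medicare: $1,380.51 × 0.03 = $41.42
SDI: $1,380.51 × 0.01 = $13.81
Employee stock purchase plan: $77.04
Total deductions = $86.28 + $41.42 + $13.81 + $77.04 = $218.55
Net pay = $1,380.51 − $218.55 = $1,161.96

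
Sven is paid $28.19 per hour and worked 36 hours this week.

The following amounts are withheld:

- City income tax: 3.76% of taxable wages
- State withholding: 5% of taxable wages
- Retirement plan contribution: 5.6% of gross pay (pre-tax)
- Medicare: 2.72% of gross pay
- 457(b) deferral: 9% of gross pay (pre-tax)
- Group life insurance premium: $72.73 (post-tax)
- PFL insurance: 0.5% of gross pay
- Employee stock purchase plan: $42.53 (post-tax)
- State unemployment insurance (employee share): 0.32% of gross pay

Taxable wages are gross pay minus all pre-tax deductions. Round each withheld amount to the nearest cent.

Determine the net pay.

Gross pay: 36 × $28.19 = $1,014.84
457(b) deferral: $1,014.84 × 0.09 = $91.34
Retirement plan contribution: $1,014.84 × 0.056 = $56.83
Pre-tax total = $91.34 + $56.83 = $148.17
Taxable wages = $1,014.84 − $148.17 = $866.67
City income tax: $866.67 × 0.0376 = $32.59
State withholding: $866.67 × 0.05 = $43.33
PFL insurance: $1,014.84 × 0.005 = $5.07
State unemployment insurance (employee share): $1,014.84 × 0.0032 = $3.25
Medicare: $1,014.84 × 0.0272 = $27.60
Group life insurance premium: $72.73
Employee stock purchase plan: $42.53
Total deductions = $91.34 + $56.83 + $32.59 + $43.33 + $5.07 + $3.25 + $27.60 + $72.73 + $42.53 = $375.27
Net pay = $1,014.84 − $375.27 = $639.57

$639.57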